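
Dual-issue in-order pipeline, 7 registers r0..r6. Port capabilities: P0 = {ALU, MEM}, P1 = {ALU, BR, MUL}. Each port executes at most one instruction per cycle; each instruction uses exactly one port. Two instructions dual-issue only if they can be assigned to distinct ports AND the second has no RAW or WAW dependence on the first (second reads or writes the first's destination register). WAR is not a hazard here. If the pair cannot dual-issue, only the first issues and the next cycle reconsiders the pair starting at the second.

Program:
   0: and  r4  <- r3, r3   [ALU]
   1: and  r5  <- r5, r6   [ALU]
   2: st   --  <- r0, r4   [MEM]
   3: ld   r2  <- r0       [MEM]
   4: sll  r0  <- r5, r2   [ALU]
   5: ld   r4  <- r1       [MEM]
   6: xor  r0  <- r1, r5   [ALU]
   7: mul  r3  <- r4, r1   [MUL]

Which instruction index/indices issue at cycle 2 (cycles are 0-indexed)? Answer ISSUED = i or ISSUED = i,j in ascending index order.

  cy0 -> i0,i1 (and;and) 2-wide
  cy1 -> i2 (st) no-port MEM/MEM
  cy2 -> i3 (ld) RAW r2
  cy3 -> i4,i5 (sll;ld) 2-wide
  cy4 -> i6,i7 (xor;mul) 2-wide

ISSUED = 3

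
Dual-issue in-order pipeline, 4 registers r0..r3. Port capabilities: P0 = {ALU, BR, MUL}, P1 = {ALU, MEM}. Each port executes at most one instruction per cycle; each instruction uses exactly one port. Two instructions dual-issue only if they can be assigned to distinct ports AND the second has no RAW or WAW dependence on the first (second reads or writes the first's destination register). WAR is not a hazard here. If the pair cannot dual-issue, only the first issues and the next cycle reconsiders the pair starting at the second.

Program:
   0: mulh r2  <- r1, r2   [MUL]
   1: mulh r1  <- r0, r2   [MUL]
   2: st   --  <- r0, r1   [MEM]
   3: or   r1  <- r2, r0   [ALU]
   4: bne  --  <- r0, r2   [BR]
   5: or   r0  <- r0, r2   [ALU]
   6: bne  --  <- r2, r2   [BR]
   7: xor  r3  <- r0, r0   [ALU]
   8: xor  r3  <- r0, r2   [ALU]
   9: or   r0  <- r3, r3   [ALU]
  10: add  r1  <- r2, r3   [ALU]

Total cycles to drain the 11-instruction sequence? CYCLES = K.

[0] i0  mulh  -- no-port MUL/MUL
[1] i1  mulh  -- RAW r1
[2] i2,i3  st+or  -- dual
[3] i4,i5  bne+or  -- dual
[4] i6,i7  bne+xor  -- dual
[5] i8  xor  -- RAW r3
[6] i9,i10  or+add  -- dual

CYCLES = 7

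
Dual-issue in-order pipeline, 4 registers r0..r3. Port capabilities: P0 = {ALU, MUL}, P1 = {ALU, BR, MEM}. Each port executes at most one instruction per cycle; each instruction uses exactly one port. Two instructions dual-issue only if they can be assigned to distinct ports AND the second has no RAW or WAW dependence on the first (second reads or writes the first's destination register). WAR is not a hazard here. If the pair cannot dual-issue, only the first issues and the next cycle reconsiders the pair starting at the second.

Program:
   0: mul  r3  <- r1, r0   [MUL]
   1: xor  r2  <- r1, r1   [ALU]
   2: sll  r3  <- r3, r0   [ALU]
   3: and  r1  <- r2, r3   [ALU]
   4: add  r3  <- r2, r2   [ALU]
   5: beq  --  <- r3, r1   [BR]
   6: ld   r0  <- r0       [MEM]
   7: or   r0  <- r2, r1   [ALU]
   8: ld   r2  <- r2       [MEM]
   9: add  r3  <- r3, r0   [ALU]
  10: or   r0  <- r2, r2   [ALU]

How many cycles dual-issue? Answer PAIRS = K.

PAIRS = 4

  cy0 -> i0,i1 (mul.MUL xor.ALU) pair
  cy1 -> i2 (sll.ALU) RAW r3
  cy2 -> i3,i4 (and.ALU add.ALU) pair
  cy3 -> i5 (beq.BR) no-port BR/MEM
  cy4 -> i6 (ld.MEM) WAW r0
  cy5 -> i7,i8 (or.ALU ld.MEM) pair
  cy6 -> i9,i10 (add.ALU or.ALU) pair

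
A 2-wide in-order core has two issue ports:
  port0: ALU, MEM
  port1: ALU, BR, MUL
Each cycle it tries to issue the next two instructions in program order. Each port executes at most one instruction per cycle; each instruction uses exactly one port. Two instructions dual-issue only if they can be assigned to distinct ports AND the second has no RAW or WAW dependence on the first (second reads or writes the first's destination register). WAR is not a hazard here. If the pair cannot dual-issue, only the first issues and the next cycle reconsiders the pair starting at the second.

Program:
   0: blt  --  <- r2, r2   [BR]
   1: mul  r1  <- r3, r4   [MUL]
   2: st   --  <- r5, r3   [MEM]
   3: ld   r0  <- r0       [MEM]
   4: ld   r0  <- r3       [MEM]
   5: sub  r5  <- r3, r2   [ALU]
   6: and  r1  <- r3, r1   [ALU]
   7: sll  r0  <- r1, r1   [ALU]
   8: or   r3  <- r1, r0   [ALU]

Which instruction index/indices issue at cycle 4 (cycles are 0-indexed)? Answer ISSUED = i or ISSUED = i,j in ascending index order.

t=0 i0:blt ; no-port BR/MUL
t=1 i1/i2:mul;st ; 2-wide
t=2 i3:ld ; no-port MEM/MEM
t=3 i4/i5:ld;sub ; 2-wide
t=4 i6:and ; RAW r1
t=5 i7:sll ; RAW r0
t=6 i8:or ; tail

ISSUED = 6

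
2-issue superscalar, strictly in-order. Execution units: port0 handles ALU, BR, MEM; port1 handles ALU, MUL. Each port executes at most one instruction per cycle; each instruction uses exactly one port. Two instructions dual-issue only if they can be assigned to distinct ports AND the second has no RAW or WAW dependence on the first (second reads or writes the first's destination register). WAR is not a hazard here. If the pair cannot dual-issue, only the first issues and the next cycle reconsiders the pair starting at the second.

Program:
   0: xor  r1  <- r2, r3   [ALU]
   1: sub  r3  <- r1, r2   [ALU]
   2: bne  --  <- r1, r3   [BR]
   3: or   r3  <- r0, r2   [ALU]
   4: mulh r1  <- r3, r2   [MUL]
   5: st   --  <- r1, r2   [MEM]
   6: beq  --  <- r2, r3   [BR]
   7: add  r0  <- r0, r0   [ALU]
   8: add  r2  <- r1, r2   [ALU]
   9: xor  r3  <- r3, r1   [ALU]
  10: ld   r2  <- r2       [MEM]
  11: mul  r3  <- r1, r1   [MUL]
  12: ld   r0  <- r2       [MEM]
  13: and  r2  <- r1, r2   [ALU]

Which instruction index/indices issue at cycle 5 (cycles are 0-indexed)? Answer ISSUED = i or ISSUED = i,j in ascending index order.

ISSUED = 6,7

0. xor.ALU @i0  | RAW r1
1. sub.ALU @i1  | RAW r3
2. bne.BR or.ALU @i2,i3  | dual
3. mulh.MUL @i4  | RAW r1
4. st.MEM @i5  | no-port MEM/BR
5. beq.BR add.ALU @i6,i7  | dual
6. add.ALU xor.ALU @i8,i9  | dual
7. ld.MEM mul.MUL @i10,i11  | dual
8. ld.MEM and.ALU @i12,i13  | dual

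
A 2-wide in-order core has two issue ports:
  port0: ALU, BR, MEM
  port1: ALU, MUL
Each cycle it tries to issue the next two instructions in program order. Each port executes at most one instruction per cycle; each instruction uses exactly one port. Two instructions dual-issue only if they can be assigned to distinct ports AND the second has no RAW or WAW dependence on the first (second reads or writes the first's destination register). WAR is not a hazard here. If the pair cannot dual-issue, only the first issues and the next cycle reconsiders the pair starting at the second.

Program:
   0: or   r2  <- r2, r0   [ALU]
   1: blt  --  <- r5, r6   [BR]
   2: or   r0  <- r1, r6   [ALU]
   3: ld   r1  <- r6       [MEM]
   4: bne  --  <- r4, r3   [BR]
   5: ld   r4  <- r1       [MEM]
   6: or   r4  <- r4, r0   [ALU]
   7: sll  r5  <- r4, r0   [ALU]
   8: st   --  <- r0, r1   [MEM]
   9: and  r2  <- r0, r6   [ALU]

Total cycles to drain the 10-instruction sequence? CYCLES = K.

CYCLES = 7

0. or.ALU blt.BR @i0,i1  | 2-wide
1. or.ALU ld.MEM @i2,i3  | 2-wide
2. bne.BR @i4  | no-port BR/MEM
3. ld.MEM @i5  | RAW+WAW r4
4. or.ALU @i6  | RAW r4
5. sll.ALU st.MEM @i7,i8  | 2-wide
6. and.ALU @i9  | tail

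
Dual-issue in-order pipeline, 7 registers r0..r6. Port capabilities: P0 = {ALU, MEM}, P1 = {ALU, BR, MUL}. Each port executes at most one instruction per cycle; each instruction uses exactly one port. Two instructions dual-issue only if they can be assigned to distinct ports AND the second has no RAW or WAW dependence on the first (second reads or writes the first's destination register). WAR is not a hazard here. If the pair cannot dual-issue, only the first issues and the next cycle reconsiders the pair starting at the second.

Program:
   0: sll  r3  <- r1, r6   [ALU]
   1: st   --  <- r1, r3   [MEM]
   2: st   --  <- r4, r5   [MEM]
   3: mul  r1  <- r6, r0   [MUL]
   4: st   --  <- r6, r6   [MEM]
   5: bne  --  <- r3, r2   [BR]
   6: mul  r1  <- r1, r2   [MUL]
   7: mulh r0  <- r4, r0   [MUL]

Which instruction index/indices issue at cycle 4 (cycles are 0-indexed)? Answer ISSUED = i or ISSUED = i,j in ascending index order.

ISSUED = 6

  cy0 -> i0 (sll) RAW r3
  cy1 -> i1 (st) no-port MEM/MEM
  cy2 -> i2,i3 (st;mul) 2-wide
  cy3 -> i4,i5 (st;bne) 2-wide
  cy4 -> i6 (mul) no-port MUL/MUL
  cy5 -> i7 (mulh) tail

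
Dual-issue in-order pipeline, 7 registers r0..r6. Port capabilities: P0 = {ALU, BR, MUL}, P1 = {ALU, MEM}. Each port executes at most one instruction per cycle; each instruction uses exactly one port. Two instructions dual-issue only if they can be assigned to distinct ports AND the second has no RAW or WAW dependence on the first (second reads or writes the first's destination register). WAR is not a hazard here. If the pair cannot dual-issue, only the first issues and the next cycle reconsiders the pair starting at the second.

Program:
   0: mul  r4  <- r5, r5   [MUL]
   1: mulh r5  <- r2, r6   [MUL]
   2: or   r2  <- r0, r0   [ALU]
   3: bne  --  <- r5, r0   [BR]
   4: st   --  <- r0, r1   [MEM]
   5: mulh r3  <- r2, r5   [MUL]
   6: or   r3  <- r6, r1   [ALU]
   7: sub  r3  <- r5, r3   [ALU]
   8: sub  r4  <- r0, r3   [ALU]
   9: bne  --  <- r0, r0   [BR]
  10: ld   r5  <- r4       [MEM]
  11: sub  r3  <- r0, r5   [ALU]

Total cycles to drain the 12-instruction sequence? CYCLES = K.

c0: i0 mul  no-port MUL/MUL
c1: i1+i2 mulh/or  dual
c2: i3+i4 bne/st  dual
c3: i5 mulh  WAW r3
c4: i6 or  RAW+WAW r3
c5: i7 sub  RAW r3
c6: i8+i9 sub/bne  dual
c7: i10 ld  RAW r5
c8: i11 sub  tail

CYCLES = 9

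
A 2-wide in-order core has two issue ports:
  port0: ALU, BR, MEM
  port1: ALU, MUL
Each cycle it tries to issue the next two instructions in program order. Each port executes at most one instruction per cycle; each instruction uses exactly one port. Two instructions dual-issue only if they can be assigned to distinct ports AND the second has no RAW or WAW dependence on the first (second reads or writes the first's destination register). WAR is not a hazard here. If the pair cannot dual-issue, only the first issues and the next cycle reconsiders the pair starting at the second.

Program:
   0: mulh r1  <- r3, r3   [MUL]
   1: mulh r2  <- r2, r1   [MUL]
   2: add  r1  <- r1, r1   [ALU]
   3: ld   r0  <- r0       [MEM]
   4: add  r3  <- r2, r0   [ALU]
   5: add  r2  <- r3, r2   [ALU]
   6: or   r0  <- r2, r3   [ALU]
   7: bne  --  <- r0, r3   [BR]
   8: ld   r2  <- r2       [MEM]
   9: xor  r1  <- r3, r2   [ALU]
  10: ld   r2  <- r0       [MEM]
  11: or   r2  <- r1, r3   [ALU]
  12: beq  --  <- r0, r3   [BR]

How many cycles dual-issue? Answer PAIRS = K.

#0 head=0: mulh i0 no-port MUL/MUL
#1 head=1: mulh/add i1,i2 dual
#2 head=3: ld i3 RAW r0
#3 head=4: add i4 RAW r3
#4 head=5: add i5 RAW r2
#5 head=6: or i6 RAW r0
#6 head=7: bne i7 no-port BR/MEM
#7 head=8: ld i8 RAW r2
#8 head=9: xor/ld i9,i10 dual
#9 head=11: or/beq i11,i12 dual

PAIRS = 3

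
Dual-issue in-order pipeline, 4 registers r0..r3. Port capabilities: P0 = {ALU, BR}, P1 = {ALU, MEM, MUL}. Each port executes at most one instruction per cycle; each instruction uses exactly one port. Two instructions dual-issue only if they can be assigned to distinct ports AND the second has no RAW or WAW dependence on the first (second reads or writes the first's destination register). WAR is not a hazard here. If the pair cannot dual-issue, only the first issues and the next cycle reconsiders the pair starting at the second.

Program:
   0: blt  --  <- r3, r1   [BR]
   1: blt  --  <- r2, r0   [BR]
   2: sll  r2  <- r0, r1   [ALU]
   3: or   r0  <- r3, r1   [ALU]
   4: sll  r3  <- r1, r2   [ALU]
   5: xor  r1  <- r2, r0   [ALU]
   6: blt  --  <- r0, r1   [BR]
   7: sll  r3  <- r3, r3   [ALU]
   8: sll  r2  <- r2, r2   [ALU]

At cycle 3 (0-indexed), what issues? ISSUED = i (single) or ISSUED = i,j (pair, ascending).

0. blt @i0  | no-port BR/BR
1. blt/sll @i1,i2  | 2-wide
2. or/sll @i3,i4  | 2-wide
3. xor @i5  | RAW r1
4. blt/sll @i6,i7  | 2-wide
5. sll @i8  | tail

ISSUED = 5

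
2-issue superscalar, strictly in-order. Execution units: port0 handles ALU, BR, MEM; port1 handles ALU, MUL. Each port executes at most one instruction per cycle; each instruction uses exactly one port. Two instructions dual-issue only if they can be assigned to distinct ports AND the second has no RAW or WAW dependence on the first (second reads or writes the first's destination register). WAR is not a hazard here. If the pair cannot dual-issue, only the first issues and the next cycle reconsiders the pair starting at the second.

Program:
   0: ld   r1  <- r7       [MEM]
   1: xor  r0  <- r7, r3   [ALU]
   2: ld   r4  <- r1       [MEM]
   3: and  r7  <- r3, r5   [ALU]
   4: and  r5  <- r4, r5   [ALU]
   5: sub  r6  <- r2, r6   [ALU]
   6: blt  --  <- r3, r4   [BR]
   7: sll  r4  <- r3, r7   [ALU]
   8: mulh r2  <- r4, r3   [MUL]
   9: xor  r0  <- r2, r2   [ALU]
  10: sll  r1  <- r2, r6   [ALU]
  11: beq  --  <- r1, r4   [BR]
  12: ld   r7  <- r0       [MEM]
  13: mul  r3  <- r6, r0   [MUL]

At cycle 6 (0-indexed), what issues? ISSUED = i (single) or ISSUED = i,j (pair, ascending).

t=0 i0&i1:ld+xor ; pair
t=1 i2&i3:ld+and ; pair
t=2 i4&i5:and+sub ; pair
t=3 i6&i7:blt+sll ; pair
t=4 i8:mulh ; RAW r2
t=5 i9&i10:xor+sll ; pair
t=6 i11:beq ; no-port BR/MEM
t=7 i12&i13:ld+mul ; pair

ISSUED = 11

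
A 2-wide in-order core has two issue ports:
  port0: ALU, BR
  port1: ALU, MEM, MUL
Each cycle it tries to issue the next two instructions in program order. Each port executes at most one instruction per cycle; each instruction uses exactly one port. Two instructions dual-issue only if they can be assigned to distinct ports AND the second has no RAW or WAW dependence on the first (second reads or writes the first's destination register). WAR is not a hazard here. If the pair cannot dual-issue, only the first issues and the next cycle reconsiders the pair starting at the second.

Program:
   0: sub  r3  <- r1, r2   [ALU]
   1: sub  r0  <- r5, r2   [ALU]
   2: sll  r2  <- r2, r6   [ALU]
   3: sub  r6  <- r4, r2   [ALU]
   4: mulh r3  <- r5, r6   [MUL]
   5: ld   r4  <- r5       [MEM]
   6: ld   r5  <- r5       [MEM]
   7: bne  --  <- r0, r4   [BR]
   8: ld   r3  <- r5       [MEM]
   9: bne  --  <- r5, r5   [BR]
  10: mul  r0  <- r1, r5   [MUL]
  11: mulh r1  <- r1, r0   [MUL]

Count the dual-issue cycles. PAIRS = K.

  cy0 -> i0+i1 (sub sub) pair
  cy1 -> i2 (sll) RAW r2
  cy2 -> i3 (sub) RAW r6
  cy3 -> i4 (mulh) no-port MUL/MEM
  cy4 -> i5 (ld) no-port MEM/MEM
  cy5 -> i6+i7 (ld bne) pair
  cy6 -> i8+i9 (ld bne) pair
  cy7 -> i10 (mul) no-port MUL/MUL
  cy8 -> i11 (mulh) tail

PAIRS = 3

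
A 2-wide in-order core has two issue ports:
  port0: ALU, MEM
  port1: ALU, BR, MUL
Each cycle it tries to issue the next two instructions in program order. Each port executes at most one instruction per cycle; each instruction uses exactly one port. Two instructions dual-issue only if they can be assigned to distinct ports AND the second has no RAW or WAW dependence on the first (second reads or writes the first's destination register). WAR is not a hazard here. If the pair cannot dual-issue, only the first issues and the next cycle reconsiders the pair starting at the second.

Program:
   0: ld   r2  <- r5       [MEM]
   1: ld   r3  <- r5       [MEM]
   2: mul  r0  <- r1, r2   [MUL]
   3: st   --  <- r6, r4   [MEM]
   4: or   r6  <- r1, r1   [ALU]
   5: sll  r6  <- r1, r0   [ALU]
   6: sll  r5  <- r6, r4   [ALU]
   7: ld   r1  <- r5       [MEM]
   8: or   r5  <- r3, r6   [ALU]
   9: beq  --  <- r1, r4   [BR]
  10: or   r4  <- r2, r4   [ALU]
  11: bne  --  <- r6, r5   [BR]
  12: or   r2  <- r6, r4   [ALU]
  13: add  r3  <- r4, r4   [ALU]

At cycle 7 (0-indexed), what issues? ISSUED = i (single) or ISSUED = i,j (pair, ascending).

c0: i0 ld  no-port MEM/MEM
c1: i1,i2 ld/mul  dual
c2: i3,i4 st/or  dual
c3: i5 sll  RAW r6
c4: i6 sll  RAW r5
c5: i7,i8 ld/or  dual
c6: i9,i10 beq/or  dual
c7: i11,i12 bne/or  dual
c8: i13 add  tail

ISSUED = 11,12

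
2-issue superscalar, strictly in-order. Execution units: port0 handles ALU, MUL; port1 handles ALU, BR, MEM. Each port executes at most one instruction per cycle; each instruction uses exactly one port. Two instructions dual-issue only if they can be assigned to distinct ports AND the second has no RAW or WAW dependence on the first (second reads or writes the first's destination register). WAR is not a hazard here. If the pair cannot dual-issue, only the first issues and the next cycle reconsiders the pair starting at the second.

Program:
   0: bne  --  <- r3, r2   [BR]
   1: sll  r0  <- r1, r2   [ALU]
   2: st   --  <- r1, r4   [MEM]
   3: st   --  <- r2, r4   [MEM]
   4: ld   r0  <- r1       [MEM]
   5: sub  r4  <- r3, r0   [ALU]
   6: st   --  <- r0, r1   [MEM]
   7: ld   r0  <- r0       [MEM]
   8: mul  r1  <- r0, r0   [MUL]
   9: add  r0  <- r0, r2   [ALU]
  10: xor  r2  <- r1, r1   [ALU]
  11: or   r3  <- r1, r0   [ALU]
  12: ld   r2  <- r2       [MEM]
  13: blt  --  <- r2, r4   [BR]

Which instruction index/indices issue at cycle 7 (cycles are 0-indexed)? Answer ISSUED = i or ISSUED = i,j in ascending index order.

ISSUED = 10,11

#0 head=0: bne.BR sll.ALU i0/i1 dual
#1 head=2: st.MEM i2 no-port MEM/MEM
#2 head=3: st.MEM i3 no-port MEM/MEM
#3 head=4: ld.MEM i4 RAW r0
#4 head=5: sub.ALU st.MEM i5/i6 dual
#5 head=7: ld.MEM i7 RAW r0
#6 head=8: mul.MUL add.ALU i8/i9 dual
#7 head=10: xor.ALU or.ALU i10/i11 dual
#8 head=12: ld.MEM i12 no-port MEM/BR
#9 head=13: blt.BR i13 tail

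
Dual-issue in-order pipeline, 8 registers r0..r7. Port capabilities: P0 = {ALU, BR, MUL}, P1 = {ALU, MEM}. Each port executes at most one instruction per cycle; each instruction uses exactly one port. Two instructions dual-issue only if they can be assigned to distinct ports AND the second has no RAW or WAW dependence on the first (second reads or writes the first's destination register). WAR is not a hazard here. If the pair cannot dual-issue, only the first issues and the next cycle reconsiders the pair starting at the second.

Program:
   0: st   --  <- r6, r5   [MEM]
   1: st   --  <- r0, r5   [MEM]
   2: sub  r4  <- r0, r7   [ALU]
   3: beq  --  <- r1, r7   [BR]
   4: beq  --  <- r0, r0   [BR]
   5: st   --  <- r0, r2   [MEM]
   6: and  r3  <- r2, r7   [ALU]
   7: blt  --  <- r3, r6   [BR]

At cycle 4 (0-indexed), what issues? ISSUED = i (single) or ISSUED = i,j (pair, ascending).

ISSUED = 6

c0: i0 st.MEM  no-port MEM/MEM
c1: i1,i2 st.MEM/sub.ALU  pair
c2: i3 beq.BR  no-port BR/BR
c3: i4,i5 beq.BR/st.MEM  pair
c4: i6 and.ALU  RAW r3
c5: i7 blt.BR  tail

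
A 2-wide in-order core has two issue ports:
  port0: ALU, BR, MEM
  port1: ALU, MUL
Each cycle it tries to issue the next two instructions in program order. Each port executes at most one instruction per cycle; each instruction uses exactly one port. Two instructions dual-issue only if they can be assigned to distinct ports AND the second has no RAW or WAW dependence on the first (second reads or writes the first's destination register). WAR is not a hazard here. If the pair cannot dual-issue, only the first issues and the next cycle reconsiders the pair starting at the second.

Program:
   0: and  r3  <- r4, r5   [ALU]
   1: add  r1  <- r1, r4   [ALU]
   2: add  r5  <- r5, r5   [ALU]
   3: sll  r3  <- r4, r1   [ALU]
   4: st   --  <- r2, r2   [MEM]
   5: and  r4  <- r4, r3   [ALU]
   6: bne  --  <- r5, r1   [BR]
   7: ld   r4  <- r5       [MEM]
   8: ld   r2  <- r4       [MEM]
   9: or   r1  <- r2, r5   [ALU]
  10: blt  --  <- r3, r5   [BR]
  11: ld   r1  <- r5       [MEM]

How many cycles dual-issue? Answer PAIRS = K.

PAIRS = 4

0. and.ALU+add.ALU @i0&i1  | pair
1. add.ALU+sll.ALU @i2&i3  | pair
2. st.MEM+and.ALU @i4&i5  | pair
3. bne.BR @i6  | no-port BR/MEM
4. ld.MEM @i7  | no-port MEM/MEM
5. ld.MEM @i8  | RAW r2
6. or.ALU+blt.BR @i9&i10  | pair
7. ld.MEM @i11  | tail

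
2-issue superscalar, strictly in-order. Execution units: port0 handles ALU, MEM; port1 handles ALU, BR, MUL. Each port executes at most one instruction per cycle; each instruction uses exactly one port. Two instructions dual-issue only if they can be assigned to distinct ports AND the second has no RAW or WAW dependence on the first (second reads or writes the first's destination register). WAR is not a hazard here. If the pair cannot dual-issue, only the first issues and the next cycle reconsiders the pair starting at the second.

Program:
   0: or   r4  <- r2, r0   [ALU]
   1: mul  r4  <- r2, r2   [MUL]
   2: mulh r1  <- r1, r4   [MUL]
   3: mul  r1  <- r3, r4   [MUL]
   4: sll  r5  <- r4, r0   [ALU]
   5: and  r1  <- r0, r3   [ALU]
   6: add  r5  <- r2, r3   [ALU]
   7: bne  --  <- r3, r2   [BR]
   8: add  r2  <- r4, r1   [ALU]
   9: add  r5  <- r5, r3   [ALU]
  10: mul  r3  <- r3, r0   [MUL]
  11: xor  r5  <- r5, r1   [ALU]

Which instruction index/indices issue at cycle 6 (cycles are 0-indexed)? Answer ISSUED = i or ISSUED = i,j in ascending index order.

ISSUED = 9,10

#0 head=0: or i0 WAW r4
#1 head=1: mul i1 no-port MUL/MUL
#2 head=2: mulh i2 no-port MUL/MUL
#3 head=3: mul sll i3+i4 dual
#4 head=5: and add i5+i6 dual
#5 head=7: bne add i7+i8 dual
#6 head=9: add mul i9+i10 dual
#7 head=11: xor i11 tail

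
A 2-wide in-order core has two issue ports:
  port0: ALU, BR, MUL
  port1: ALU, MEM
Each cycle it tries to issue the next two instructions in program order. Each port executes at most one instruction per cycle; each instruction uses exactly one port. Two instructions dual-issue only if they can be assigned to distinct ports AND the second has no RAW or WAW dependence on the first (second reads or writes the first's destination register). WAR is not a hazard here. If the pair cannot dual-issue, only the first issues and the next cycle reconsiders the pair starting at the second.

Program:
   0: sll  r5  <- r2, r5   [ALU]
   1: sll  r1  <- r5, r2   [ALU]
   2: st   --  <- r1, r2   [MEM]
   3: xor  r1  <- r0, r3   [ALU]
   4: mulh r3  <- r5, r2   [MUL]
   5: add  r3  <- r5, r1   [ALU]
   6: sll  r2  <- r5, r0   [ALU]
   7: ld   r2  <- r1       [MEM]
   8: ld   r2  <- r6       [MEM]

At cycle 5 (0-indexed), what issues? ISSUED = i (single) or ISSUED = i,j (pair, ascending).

ISSUED = 7

c0: i0 sll  RAW r5
c1: i1 sll  RAW r1
c2: i2,i3 st xor  dual
c3: i4 mulh  WAW r3
c4: i5,i6 add sll  dual
c5: i7 ld  no-port MEM/MEM
c6: i8 ld  tail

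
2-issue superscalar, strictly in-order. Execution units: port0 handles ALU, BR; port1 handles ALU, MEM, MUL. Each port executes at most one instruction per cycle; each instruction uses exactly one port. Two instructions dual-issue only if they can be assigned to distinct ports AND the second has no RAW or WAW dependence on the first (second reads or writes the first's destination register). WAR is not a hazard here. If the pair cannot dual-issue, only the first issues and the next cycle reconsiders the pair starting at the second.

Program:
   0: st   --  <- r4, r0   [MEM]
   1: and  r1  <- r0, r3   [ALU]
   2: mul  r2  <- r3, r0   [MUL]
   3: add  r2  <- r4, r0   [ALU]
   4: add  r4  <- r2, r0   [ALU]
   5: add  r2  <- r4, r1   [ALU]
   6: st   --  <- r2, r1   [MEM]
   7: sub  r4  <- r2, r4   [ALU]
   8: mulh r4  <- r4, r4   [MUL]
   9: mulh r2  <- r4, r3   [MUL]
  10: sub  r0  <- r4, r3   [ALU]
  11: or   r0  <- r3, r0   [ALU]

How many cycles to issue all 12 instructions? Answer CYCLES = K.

CYCLES = 9

t=0 i0+i1:st+and ; dual
t=1 i2:mul ; WAW r2
t=2 i3:add ; RAW r2
t=3 i4:add ; RAW r4
t=4 i5:add ; RAW r2
t=5 i6+i7:st+sub ; dual
t=6 i8:mulh ; no-port MUL/MUL
t=7 i9+i10:mulh+sub ; dual
t=8 i11:or ; tail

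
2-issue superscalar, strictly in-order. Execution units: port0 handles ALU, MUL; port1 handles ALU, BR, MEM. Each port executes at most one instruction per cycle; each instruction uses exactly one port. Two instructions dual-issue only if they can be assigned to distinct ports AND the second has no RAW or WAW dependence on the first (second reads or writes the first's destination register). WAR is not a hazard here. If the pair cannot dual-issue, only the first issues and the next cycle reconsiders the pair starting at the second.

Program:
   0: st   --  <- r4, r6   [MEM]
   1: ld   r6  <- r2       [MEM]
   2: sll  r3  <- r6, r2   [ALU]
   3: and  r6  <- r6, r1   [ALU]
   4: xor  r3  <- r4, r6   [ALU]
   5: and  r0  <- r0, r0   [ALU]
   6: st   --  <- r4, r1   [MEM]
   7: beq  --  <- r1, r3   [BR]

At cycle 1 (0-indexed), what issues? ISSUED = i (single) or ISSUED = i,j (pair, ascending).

ISSUED = 1

#0 head=0: st i0 no-port MEM/MEM
#1 head=1: ld i1 RAW r6
#2 head=2: sll+and i2/i3 2-wide
#3 head=4: xor+and i4/i5 2-wide
#4 head=6: st i6 no-port MEM/BR
#5 head=7: beq i7 tail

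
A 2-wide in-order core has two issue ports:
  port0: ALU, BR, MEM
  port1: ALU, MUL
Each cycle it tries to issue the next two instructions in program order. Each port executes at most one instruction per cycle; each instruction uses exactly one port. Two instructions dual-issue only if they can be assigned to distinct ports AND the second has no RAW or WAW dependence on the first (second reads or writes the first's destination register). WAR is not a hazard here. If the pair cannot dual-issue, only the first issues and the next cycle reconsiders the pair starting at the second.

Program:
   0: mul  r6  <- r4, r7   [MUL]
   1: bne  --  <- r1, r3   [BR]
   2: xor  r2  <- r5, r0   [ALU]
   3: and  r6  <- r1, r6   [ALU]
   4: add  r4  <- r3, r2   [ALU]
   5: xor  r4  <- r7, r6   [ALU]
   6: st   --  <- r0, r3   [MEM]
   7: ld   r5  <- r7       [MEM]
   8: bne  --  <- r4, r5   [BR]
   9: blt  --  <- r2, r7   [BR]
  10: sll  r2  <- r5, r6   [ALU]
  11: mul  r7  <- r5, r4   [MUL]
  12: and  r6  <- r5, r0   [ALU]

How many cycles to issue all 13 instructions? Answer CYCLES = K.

CYCLES = 8

#0 head=0: mul.MUL+bne.BR i0/i1 2-wide
#1 head=2: xor.ALU+and.ALU i2/i3 2-wide
#2 head=4: add.ALU i4 WAW r4
#3 head=5: xor.ALU+st.MEM i5/i6 2-wide
#4 head=7: ld.MEM i7 no-port MEM/BR
#5 head=8: bne.BR i8 no-port BR/BR
#6 head=9: blt.BR+sll.ALU i9/i10 2-wide
#7 head=11: mul.MUL+and.ALU i11/i12 2-wide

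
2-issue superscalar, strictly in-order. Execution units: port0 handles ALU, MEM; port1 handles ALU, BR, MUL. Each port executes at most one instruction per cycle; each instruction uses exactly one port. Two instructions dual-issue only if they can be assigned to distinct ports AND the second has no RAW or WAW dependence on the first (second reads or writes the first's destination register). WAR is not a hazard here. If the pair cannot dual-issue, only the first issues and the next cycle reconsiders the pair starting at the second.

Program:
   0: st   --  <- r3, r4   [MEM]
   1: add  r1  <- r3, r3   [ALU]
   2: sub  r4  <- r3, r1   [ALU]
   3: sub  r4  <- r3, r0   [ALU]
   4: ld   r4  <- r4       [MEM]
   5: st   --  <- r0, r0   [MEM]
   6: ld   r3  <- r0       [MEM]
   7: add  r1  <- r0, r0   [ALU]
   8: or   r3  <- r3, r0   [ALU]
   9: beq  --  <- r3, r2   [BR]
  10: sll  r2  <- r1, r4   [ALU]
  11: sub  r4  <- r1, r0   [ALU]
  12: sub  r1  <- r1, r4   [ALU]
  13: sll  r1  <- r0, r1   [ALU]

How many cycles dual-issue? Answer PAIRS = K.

  cy0 -> i0&i1 (st.MEM add.ALU) dual
  cy1 -> i2 (sub.ALU) WAW r4
  cy2 -> i3 (sub.ALU) RAW+WAW r4
  cy3 -> i4 (ld.MEM) no-port MEM/MEM
  cy4 -> i5 (st.MEM) no-port MEM/MEM
  cy5 -> i6&i7 (ld.MEM add.ALU) dual
  cy6 -> i8 (or.ALU) RAW r3
  cy7 -> i9&i10 (beq.BR sll.ALU) dual
  cy8 -> i11 (sub.ALU) RAW r4
  cy9 -> i12 (sub.ALU) RAW+WAW r1
  cy10 -> i13 (sll.ALU) tail

PAIRS = 3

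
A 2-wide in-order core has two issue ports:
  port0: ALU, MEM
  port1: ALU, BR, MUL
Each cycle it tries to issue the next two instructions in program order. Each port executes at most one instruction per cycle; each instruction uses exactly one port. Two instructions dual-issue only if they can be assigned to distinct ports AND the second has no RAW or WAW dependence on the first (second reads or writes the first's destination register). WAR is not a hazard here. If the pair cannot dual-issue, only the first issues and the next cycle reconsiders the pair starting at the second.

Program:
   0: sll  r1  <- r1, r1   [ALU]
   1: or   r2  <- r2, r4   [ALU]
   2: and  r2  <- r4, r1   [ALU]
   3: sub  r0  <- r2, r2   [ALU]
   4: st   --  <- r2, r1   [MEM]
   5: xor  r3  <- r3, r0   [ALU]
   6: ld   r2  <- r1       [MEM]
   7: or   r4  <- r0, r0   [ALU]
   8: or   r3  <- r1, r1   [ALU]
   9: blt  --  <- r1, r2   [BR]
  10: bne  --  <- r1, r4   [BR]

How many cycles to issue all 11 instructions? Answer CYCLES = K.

CYCLES = 7

0. sll.ALU+or.ALU @i0,i1  | 2-wide
1. and.ALU @i2  | RAW r2
2. sub.ALU+st.MEM @i3,i4  | 2-wide
3. xor.ALU+ld.MEM @i5,i6  | 2-wide
4. or.ALU+or.ALU @i7,i8  | 2-wide
5. blt.BR @i9  | no-port BR/BR
6. bne.BR @i10  | tail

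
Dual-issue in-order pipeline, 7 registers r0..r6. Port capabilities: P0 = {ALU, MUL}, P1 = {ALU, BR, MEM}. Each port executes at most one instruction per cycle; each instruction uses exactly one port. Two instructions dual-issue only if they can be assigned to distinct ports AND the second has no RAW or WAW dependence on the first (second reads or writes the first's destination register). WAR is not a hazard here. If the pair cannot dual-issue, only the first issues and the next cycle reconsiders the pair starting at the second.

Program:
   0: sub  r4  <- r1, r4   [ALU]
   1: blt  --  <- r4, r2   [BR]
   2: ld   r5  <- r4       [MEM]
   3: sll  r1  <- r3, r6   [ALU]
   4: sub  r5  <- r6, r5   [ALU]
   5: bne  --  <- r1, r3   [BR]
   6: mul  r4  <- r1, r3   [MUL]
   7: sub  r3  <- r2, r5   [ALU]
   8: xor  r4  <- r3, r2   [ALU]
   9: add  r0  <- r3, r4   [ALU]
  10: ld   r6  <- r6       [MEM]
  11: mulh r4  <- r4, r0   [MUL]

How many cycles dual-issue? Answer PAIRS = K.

PAIRS = 4

#0 head=0: sub.ALU i0 RAW r4
#1 head=1: blt.BR i1 no-port BR/MEM
#2 head=2: ld.MEM/sll.ALU i2/i3 pair
#3 head=4: sub.ALU/bne.BR i4/i5 pair
#4 head=6: mul.MUL/sub.ALU i6/i7 pair
#5 head=8: xor.ALU i8 RAW r4
#6 head=9: add.ALU/ld.MEM i9/i10 pair
#7 head=11: mulh.MUL i11 tail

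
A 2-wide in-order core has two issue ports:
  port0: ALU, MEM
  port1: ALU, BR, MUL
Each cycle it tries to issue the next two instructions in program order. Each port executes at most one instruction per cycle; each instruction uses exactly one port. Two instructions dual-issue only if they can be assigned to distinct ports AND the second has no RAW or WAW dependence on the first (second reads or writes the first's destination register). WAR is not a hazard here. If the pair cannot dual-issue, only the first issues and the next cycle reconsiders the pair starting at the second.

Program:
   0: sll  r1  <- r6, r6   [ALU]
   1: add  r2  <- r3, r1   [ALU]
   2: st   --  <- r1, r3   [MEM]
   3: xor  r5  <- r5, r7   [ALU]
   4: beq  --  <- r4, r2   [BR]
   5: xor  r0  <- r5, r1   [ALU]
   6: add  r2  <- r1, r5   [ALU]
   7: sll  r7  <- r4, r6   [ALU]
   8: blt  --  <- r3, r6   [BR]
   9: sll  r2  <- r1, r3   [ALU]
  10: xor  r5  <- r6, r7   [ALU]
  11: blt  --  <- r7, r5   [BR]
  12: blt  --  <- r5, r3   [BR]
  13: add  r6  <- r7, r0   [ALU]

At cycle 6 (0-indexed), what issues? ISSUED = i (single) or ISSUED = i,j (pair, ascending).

ISSUED = 11

  cy0 -> i0 (sll.ALU) RAW r1
  cy1 -> i1/i2 (add.ALU/st.MEM) pair
  cy2 -> i3/i4 (xor.ALU/beq.BR) pair
  cy3 -> i5/i6 (xor.ALU/add.ALU) pair
  cy4 -> i7/i8 (sll.ALU/blt.BR) pair
  cy5 -> i9/i10 (sll.ALU/xor.ALU) pair
  cy6 -> i11 (blt.BR) no-port BR/BR
  cy7 -> i12/i13 (blt.BR/add.ALU) pair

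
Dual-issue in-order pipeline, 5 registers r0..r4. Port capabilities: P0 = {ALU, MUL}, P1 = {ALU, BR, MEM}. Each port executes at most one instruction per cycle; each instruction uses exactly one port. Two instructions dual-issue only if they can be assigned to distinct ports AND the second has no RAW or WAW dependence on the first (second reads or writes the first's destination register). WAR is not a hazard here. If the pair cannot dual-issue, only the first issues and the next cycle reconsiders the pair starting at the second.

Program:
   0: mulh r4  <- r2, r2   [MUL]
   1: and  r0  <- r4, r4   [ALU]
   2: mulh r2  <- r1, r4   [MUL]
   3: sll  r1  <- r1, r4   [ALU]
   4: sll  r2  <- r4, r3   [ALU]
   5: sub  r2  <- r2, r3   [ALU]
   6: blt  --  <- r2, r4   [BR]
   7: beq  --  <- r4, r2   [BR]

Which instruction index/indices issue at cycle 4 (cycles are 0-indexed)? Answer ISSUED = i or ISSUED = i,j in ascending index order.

[0] i0  mulh.MUL  -- RAW r4
[1] i1,i2  and.ALU/mulh.MUL  -- pair
[2] i3,i4  sll.ALU/sll.ALU  -- pair
[3] i5  sub.ALU  -- RAW r2
[4] i6  blt.BR  -- no-port BR/BR
[5] i7  beq.BR  -- tail

ISSUED = 6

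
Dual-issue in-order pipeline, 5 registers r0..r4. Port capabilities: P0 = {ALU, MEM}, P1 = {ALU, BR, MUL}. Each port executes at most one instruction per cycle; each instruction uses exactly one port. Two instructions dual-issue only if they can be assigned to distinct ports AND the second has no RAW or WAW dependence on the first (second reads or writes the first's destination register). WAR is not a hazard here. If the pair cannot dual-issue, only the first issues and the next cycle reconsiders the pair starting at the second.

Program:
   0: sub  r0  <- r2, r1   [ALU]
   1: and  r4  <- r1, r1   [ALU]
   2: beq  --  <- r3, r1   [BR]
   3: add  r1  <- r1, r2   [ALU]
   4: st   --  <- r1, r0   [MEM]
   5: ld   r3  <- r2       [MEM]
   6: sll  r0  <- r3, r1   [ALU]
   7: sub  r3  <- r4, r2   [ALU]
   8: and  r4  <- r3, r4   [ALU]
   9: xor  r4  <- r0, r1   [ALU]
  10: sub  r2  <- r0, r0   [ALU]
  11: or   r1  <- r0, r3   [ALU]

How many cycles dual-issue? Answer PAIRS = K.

PAIRS = 4

0. sub.ALU and.ALU @i0,i1  | 2-wide
1. beq.BR add.ALU @i2,i3  | 2-wide
2. st.MEM @i4  | no-port MEM/MEM
3. ld.MEM @i5  | RAW r3
4. sll.ALU sub.ALU @i6,i7  | 2-wide
5. and.ALU @i8  | WAW r4
6. xor.ALU sub.ALU @i9,i10  | 2-wide
7. or.ALU @i11  | tail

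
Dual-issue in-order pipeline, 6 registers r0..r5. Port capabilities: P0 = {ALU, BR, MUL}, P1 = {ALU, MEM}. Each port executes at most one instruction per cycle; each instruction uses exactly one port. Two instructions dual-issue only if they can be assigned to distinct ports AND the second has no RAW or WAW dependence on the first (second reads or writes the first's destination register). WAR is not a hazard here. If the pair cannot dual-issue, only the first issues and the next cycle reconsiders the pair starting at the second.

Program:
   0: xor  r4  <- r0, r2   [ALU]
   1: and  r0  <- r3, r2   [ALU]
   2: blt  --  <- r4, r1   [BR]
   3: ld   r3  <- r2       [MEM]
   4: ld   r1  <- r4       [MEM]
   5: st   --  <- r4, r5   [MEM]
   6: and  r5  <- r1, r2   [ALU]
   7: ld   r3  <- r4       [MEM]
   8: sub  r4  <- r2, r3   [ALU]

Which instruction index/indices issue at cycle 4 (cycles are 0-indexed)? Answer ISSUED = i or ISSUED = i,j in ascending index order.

ISSUED = 7

  cy0 -> i0&i1 (xor and) 2-wide
  cy1 -> i2&i3 (blt ld) 2-wide
  cy2 -> i4 (ld) no-port MEM/MEM
  cy3 -> i5&i6 (st and) 2-wide
  cy4 -> i7 (ld) RAW r3
  cy5 -> i8 (sub) tail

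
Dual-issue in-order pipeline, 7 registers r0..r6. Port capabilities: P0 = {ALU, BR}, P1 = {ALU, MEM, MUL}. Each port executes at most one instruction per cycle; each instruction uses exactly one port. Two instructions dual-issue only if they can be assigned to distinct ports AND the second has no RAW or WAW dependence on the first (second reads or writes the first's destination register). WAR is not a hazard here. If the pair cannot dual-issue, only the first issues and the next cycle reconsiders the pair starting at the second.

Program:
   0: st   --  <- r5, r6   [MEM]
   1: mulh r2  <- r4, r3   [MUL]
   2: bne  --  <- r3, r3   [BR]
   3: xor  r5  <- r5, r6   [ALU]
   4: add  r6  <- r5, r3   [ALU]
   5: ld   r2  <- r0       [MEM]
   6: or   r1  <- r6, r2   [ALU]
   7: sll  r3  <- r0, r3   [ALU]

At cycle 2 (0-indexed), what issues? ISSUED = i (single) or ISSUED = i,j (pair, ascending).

0. st.MEM @i0  | no-port MEM/MUL
1. mulh.MUL bne.BR @i1/i2  | pair
2. xor.ALU @i3  | RAW r5
3. add.ALU ld.MEM @i4/i5  | pair
4. or.ALU sll.ALU @i6/i7  | pair

ISSUED = 3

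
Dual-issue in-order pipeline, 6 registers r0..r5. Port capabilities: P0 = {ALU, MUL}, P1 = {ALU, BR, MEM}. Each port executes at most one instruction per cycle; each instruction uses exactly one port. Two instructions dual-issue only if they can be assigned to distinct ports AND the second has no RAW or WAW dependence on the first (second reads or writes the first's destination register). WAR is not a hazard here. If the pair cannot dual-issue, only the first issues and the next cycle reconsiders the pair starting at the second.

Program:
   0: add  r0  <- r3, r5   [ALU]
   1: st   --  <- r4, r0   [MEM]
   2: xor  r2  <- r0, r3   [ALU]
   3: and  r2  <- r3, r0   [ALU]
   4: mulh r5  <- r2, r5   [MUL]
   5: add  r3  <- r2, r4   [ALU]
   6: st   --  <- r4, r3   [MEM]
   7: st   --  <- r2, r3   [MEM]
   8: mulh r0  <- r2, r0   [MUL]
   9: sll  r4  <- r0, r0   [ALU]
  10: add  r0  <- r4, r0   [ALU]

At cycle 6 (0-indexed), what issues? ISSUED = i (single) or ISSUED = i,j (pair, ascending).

#0 head=0: add i0 RAW r0
#1 head=1: st/xor i1+i2 2-wide
#2 head=3: and i3 RAW r2
#3 head=4: mulh/add i4+i5 2-wide
#4 head=6: st i6 no-port MEM/MEM
#5 head=7: st/mulh i7+i8 2-wide
#6 head=9: sll i9 RAW r4
#7 head=10: add i10 tail

ISSUED = 9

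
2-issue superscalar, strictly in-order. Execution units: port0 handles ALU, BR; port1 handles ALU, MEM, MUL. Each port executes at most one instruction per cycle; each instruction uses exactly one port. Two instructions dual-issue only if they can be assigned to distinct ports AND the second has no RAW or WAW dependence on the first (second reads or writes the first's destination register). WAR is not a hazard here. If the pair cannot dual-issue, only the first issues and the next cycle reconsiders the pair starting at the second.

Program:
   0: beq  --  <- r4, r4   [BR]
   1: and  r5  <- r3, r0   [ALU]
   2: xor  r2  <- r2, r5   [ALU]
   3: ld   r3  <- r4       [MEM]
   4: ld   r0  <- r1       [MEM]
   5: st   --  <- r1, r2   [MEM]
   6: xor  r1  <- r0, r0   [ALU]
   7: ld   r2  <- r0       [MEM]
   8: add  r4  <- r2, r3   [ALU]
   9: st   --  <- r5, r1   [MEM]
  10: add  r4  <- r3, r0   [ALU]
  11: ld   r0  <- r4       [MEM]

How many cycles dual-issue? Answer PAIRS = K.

t=0 i0/i1:beq and ; dual
t=1 i2/i3:xor ld ; dual
t=2 i4:ld ; no-port MEM/MEM
t=3 i5/i6:st xor ; dual
t=4 i7:ld ; RAW r2
t=5 i8/i9:add st ; dual
t=6 i10:add ; RAW r4
t=7 i11:ld ; tail

PAIRS = 4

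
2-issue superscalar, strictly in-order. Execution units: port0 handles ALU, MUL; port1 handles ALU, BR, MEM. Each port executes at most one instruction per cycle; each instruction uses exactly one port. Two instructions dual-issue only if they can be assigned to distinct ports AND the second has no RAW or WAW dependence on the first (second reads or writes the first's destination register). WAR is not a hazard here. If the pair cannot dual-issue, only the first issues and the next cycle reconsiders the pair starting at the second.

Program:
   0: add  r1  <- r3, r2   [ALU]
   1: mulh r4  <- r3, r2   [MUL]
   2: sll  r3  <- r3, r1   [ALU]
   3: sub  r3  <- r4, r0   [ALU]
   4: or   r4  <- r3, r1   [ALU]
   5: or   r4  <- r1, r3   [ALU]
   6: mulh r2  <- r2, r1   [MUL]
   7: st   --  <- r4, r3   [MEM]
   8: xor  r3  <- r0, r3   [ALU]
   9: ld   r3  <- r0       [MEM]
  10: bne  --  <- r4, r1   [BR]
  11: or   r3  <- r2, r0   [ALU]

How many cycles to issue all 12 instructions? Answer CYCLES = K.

CYCLES = 8

t=0 i0,i1:add mulh ; dual
t=1 i2:sll ; WAW r3
t=2 i3:sub ; RAW r3
t=3 i4:or ; WAW r4
t=4 i5,i6:or mulh ; dual
t=5 i7,i8:st xor ; dual
t=6 i9:ld ; no-port MEM/BR
t=7 i10,i11:bne or ; dual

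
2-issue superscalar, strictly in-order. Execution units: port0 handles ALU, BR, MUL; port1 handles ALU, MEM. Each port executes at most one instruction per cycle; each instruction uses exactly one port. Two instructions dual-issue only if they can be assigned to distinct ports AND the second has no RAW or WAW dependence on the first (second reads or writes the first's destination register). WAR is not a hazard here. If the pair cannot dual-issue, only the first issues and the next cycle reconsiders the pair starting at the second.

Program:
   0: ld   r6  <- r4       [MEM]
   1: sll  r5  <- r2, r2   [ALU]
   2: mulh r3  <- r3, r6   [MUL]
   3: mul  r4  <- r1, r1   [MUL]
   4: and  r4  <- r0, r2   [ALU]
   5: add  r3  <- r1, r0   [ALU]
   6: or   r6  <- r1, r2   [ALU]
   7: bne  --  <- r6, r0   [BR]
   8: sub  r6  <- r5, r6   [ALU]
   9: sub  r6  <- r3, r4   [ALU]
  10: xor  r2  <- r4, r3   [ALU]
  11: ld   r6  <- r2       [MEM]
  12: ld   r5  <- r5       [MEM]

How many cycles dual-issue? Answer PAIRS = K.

#0 head=0: ld sll i0&i1 pair
#1 head=2: mulh i2 no-port MUL/MUL
#2 head=3: mul i3 WAW r4
#3 head=4: and add i4&i5 pair
#4 head=6: or i6 RAW r6
#5 head=7: bne sub i7&i8 pair
#6 head=9: sub xor i9&i10 pair
#7 head=11: ld i11 no-port MEM/MEM
#8 head=12: ld i12 tail

PAIRS = 4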